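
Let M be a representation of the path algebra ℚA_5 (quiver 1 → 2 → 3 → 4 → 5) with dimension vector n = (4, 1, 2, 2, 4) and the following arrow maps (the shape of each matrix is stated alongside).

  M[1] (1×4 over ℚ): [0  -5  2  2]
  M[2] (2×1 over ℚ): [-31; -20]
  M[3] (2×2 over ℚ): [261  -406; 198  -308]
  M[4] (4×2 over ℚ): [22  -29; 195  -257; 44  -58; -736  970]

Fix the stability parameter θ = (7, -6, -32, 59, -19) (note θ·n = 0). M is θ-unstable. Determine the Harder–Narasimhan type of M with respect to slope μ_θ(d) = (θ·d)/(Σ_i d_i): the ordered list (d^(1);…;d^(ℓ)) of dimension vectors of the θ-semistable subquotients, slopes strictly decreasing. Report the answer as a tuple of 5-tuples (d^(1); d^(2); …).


Interval decomposition of M: I[1,1]^3, I[1,5], I[3,3], I[4,5], I[5,5]^2.
HN type (ℓ=5): μ^(1)=20; μ^(2)=7; μ^(3)=-31/3; μ^(4)=-19; μ^(5)=-32

((0, 0, 0, 2, 2); (3, 0, 0, 0, 0); (1, 1, 1, 0, 0); (0, 0, 0, 0, 2); (0, 0, 1, 0, 0))


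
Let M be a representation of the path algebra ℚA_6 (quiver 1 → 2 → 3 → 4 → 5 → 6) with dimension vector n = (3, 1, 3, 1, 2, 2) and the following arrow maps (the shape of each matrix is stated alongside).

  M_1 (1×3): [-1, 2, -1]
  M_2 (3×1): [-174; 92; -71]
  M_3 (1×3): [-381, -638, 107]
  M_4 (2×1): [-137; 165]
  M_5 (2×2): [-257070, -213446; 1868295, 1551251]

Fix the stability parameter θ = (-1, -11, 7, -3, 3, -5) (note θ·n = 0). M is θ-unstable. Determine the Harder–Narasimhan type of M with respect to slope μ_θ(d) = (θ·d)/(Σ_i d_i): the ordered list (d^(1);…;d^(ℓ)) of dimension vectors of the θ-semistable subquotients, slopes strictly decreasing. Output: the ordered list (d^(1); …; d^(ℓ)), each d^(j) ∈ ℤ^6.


Interval decomposition of M: I[1,1]^2, I[1,5], I[3,3]^2, I[5,6], I[6,6].
HN type (ℓ=6): μ^(1)=7; μ^(2)=3; μ^(3)=2; μ^(4)=-1; μ^(5)=-5; μ^(6)=-6

((0, 0, 2, 0, 0, 0); (0, 0, 0, 0, 1, 0); (0, 0, 1, 1, 0, 0); (2, 0, 0, 0, 1, 1); (0, 0, 0, 0, 0, 1); (1, 1, 0, 0, 0, 0))


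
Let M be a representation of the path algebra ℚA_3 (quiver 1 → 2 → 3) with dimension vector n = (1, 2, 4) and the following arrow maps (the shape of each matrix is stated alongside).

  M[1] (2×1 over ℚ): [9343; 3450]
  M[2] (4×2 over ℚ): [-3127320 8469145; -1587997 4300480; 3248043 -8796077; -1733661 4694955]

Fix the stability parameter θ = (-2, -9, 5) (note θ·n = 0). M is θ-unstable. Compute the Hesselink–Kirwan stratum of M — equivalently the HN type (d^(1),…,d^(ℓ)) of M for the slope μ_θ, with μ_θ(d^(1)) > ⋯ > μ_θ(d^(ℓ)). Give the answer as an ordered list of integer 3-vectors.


Interval decomposition of M: I[1,3], I[2,3], I[3,3]^2.
HN type (ℓ=3): μ^(1)=5; μ^(2)=-11/2; μ^(3)=-9

((0, 0, 4); (1, 1, 0); (0, 1, 0))


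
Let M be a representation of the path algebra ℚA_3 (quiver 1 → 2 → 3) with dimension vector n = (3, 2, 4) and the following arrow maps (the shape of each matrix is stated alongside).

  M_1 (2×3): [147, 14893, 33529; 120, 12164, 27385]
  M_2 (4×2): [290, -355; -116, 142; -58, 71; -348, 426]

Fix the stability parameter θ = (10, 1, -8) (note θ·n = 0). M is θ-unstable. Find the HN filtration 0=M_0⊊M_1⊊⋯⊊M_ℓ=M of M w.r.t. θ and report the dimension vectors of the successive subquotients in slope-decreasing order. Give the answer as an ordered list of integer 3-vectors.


Interval decomposition of M: I[1,1], I[1,2], I[1,3], I[3,3]^3.
HN type (ℓ=4): μ^(1)=10; μ^(2)=11/2; μ^(3)=1; μ^(4)=-8

((1, 0, 0); (1, 1, 0); (1, 1, 1); (0, 0, 3))


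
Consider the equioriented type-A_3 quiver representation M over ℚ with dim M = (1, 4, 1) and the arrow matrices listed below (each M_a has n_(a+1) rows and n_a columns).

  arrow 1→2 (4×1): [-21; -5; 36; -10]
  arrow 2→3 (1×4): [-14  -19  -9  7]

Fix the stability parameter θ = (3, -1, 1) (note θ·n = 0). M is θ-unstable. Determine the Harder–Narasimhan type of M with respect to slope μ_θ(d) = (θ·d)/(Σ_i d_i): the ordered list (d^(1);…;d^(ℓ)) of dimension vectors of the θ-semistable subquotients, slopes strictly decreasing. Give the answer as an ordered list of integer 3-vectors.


Via rank(M_{q-1}∘⋯∘M_p): M ≅ I[1,3], I[2,2]^3.
μ_θ-semistable layers: μ^(1)=1; μ^(2)=-1

((1, 1, 1); (0, 3, 0))


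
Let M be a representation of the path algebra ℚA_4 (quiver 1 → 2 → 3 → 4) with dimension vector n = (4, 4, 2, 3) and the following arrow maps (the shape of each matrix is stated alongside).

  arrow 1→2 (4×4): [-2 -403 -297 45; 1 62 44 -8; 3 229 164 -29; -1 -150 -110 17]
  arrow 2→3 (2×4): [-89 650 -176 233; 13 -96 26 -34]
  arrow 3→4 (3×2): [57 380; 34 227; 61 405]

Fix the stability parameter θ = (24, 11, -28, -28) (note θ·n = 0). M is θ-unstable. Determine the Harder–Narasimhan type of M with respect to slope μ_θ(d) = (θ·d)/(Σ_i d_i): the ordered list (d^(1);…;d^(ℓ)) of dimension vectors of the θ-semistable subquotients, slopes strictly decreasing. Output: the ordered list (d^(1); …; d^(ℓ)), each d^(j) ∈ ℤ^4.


Via rank(M_{q-1}∘⋯∘M_p): M ≅ I[1,2]^2, I[1,4]^2, I[4,4].
μ_θ-semistable layers: μ^(1)=35/2; μ^(2)=-21/4; μ^(3)=-28

((2, 2, 0, 0); (2, 2, 2, 2); (0, 0, 0, 1))


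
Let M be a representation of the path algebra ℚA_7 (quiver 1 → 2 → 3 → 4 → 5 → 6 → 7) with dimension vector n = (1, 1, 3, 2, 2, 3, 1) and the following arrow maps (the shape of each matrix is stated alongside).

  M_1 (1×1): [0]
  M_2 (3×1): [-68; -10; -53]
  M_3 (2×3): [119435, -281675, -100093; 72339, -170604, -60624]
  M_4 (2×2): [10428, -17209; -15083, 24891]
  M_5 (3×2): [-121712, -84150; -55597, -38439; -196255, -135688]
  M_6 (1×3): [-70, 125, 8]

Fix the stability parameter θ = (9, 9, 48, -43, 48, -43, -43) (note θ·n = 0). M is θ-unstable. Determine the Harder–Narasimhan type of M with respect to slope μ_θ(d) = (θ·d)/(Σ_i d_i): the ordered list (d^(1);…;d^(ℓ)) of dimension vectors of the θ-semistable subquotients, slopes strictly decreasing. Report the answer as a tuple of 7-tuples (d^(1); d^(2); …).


Interval decomposition of M: I[1,1], I[2,7], I[3,3], I[3,6], I[6,6].
HN type (ℓ=5): μ^(1)=48; μ^(2)=9; μ^(3)=5/2; μ^(4)=-4; μ^(5)=-43

((0, 0, 1, 0, 0, 0, 0); (1, 0, 0, 0, 0, 0, 0); (0, 0, 1, 1, 1, 1, 0); (0, 1, 1, 1, 1, 1, 1); (0, 0, 0, 0, 0, 1, 0))


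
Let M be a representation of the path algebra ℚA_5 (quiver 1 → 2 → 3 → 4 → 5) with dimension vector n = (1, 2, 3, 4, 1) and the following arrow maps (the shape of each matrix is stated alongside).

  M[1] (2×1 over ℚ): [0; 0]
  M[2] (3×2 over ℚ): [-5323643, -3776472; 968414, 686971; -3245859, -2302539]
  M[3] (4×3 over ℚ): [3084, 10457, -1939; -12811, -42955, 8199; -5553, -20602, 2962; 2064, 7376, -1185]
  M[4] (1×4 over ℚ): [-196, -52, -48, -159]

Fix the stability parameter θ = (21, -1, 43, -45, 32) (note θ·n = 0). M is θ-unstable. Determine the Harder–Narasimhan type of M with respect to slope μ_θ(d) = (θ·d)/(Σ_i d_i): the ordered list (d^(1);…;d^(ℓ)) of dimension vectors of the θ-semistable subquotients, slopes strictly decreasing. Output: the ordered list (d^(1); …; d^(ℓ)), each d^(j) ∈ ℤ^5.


Barcode: M ≅ I[1,1], I[2,4], I[2,5], I[3,4], I[4,4]. HN layers by μ_θ (4 steps, strictly decreasing):
  μ^(1)=32; μ^(2)=21; μ^(3)=-1; μ^(4)=-45

((0, 0, 0, 0, 1); (1, 0, 0, 0, 0); (0, 2, 3, 3, 0); (0, 0, 0, 1, 0))


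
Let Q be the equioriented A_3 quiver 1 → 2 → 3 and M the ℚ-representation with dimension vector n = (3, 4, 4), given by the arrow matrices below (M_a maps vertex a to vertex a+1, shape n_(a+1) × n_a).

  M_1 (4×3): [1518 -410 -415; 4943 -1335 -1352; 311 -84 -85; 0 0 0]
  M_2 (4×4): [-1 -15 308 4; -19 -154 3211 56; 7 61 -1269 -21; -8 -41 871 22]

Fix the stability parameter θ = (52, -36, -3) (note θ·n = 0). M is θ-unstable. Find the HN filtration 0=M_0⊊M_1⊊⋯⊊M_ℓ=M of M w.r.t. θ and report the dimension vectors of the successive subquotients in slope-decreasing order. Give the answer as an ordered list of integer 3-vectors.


Barcode: M ≅ I[1,3]^3, I[2,3]. HN layers by μ_θ (3 steps, strictly decreasing):
  μ^(1)=13/3; μ^(2)=-3; μ^(3)=-36

((3, 3, 3); (0, 0, 1); (0, 1, 0))


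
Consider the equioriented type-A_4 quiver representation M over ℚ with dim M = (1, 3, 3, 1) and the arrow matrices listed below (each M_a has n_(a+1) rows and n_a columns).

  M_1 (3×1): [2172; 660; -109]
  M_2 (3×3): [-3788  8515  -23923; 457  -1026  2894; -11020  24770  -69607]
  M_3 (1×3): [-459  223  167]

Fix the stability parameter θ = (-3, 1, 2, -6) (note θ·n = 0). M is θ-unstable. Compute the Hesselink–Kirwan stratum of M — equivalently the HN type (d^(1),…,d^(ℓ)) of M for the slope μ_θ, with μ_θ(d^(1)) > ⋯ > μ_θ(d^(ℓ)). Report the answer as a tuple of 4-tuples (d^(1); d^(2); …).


Via rank(M_{q-1}∘⋯∘M_p): M ≅ I[1,4], I[2,3]^2.
μ_θ-semistable layers: μ^(1)=2; μ^(2)=1; μ^(3)=-1; μ^(4)=-3

((0, 0, 2, 0); (0, 2, 0, 0); (0, 1, 1, 1); (1, 0, 0, 0))


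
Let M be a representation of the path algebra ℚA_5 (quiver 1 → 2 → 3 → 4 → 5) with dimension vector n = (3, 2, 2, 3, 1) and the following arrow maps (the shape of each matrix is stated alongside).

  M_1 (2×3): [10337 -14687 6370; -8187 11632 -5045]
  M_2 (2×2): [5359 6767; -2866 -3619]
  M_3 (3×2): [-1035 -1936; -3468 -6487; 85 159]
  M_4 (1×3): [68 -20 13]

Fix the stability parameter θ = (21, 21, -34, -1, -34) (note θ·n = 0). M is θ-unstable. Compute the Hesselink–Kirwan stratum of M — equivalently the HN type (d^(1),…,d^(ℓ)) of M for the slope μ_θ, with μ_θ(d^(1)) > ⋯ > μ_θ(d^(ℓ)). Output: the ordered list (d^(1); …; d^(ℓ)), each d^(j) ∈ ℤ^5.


Barcode: M ≅ I[1,1], I[1,4], I[1,5], I[4,4]. HN layers by μ_θ (4 steps, strictly decreasing):
  μ^(1)=21; μ^(2)=7/4; μ^(3)=-1; μ^(4)=-27/5

((1, 0, 0, 0, 0); (1, 1, 1, 1, 0); (0, 0, 0, 1, 0); (1, 1, 1, 1, 1))


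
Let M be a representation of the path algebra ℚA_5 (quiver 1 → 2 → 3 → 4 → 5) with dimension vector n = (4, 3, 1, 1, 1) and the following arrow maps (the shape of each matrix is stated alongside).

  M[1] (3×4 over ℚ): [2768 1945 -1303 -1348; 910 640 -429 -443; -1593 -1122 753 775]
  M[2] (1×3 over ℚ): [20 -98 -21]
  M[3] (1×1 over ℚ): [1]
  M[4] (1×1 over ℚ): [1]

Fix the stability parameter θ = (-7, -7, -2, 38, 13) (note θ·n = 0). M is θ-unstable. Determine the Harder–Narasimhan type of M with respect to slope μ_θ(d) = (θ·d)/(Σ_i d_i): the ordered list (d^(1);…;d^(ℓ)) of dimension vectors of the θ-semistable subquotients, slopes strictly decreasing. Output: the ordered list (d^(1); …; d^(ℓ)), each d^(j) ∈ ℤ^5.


Via rank(M_{q-1}∘⋯∘M_p): M ≅ I[1,1], I[1,2]^2, I[1,5].
μ_θ-semistable layers: μ^(1)=51/2; μ^(2)=-2; μ^(3)=-7

((0, 0, 0, 1, 1); (0, 0, 1, 0, 0); (4, 3, 0, 0, 0))


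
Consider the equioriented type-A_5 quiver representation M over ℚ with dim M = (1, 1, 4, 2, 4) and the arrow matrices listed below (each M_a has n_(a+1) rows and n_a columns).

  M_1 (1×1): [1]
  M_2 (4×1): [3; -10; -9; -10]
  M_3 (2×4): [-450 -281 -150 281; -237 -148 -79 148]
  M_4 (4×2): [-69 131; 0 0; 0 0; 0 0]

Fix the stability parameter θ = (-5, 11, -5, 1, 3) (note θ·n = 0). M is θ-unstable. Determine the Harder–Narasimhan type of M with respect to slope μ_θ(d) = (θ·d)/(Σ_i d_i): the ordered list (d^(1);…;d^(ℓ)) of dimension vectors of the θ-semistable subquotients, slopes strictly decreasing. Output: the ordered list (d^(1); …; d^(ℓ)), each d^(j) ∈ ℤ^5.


Via rank(M_{q-1}∘⋯∘M_p): M ≅ I[1,3], I[3,3], I[3,4], I[3,5], I[5,5]^3.
μ_θ-semistable layers: μ^(1)=3; μ^(2)=1; μ^(3)=-5

((0, 1, 1, 0, 4); (0, 0, 0, 2, 0); (1, 0, 3, 0, 0))


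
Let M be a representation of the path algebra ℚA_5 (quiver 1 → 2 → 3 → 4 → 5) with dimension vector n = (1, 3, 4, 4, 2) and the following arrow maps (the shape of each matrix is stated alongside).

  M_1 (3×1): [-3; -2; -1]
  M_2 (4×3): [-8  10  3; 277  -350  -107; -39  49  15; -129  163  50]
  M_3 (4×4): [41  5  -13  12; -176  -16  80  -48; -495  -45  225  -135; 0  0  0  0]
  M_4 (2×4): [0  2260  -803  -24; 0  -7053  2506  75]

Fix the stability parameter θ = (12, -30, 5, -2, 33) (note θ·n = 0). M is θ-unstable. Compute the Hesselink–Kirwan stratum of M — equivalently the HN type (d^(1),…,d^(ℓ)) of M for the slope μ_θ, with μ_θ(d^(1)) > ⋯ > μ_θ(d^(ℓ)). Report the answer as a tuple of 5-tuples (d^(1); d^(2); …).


Via rank(M_{q-1}∘⋯∘M_p): M ≅ I[1,4], I[2,3], I[2,5], I[3,3], I[4,4], I[4,5].
μ_θ-semistable layers: μ^(1)=33; μ^(2)=5; μ^(3)=3/2; μ^(4)=-2; μ^(5)=-9; μ^(6)=-30

((0, 0, 0, 0, 2); (0, 0, 2, 0, 0); (0, 0, 2, 2, 0); (0, 0, 0, 2, 0); (1, 1, 0, 0, 0); (0, 2, 0, 0, 0))


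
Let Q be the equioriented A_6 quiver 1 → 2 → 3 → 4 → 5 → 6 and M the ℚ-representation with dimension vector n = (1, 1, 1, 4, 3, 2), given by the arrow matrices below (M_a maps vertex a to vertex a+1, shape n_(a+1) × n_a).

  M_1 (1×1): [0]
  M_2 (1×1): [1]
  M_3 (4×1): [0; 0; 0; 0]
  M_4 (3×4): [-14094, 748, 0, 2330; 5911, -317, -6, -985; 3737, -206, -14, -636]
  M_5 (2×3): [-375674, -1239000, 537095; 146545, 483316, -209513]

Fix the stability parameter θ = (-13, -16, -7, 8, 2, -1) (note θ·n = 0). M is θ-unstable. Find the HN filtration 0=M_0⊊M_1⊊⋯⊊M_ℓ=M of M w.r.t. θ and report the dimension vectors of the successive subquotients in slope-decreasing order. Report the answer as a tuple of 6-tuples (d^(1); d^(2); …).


Via rank(M_{q-1}∘⋯∘M_p): M ≅ I[1,1], I[2,3], I[4,4], I[4,5], I[4,6]^2.
μ_θ-semistable layers: μ^(1)=8; μ^(2)=5; μ^(3)=3; μ^(4)=-7; μ^(5)=-13; μ^(6)=-16

((0, 0, 0, 1, 0, 0); (0, 0, 0, 1, 1, 0); (0, 0, 0, 2, 2, 2); (0, 0, 1, 0, 0, 0); (1, 0, 0, 0, 0, 0); (0, 1, 0, 0, 0, 0))


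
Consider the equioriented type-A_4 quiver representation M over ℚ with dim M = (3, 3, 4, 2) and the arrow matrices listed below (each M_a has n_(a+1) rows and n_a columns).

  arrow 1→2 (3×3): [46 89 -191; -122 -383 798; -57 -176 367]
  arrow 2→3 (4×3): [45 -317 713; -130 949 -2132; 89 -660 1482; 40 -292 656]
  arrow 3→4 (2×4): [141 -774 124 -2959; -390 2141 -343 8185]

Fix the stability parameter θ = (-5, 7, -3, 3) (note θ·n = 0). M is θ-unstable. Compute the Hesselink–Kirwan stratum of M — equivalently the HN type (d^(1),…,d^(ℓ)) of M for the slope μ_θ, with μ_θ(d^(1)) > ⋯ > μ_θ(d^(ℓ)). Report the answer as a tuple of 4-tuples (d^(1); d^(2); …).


Via rank(M_{q-1}∘⋯∘M_p): M ≅ I[1,3], I[1,4]^2, I[3,3].
μ_θ-semistable layers: μ^(1)=3; μ^(2)=2; μ^(3)=-3; μ^(4)=-5

((0, 0, 0, 2); (0, 3, 3, 0); (0, 0, 1, 0); (3, 0, 0, 0))


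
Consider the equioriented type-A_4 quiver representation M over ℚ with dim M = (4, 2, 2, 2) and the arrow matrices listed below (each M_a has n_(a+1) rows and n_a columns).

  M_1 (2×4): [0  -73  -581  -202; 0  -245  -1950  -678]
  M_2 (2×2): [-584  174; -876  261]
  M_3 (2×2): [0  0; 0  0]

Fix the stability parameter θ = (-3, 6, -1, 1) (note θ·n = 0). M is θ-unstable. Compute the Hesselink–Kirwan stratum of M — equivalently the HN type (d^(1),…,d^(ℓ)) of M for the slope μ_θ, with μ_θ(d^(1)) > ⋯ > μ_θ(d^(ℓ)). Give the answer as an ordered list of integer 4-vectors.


Interval decomposition of M: I[1,1]^2, I[1,2], I[1,3], I[3,3], I[4,4]^2.
HN type (ℓ=5): μ^(1)=6; μ^(2)=5/2; μ^(3)=1; μ^(4)=-1; μ^(5)=-3

((0, 1, 0, 0); (0, 1, 1, 0); (0, 0, 0, 2); (0, 0, 1, 0); (4, 0, 0, 0))


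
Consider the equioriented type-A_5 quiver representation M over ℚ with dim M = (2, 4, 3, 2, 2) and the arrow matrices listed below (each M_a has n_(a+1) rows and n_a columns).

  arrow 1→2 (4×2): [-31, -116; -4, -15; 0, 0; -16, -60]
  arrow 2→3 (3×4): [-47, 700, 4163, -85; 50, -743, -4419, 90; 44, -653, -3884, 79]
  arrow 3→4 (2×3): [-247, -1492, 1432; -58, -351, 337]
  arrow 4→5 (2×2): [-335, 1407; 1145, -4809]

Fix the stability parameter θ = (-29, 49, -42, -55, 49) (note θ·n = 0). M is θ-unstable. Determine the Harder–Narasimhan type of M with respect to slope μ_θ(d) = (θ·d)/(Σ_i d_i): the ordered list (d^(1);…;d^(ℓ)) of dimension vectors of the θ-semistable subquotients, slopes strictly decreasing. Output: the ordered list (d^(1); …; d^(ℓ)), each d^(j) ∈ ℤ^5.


Via rank(M_{q-1}∘⋯∘M_p): M ≅ I[1,3], I[1,5], I[2,2], I[2,4], I[5,5].
μ_θ-semistable layers: μ^(1)=49; μ^(2)=7/2; μ^(3)=-16; μ^(4)=-29

((0, 1, 0, 0, 2); (0, 1, 1, 0, 0); (0, 2, 2, 2, 0); (2, 0, 0, 0, 0))


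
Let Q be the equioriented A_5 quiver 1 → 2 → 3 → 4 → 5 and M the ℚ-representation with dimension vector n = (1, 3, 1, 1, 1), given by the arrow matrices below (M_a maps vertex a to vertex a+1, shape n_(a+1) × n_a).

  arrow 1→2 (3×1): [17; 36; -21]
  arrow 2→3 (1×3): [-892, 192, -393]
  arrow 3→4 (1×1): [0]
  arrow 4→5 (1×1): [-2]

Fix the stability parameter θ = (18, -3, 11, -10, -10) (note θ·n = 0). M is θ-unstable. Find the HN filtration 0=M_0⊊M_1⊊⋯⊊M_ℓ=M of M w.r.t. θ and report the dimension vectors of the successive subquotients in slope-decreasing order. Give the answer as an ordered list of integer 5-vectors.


Barcode: M ≅ I[1,3], I[2,2]^2, I[4,5]. HN layers by μ_θ (4 steps, strictly decreasing):
  μ^(1)=11; μ^(2)=15/2; μ^(3)=-3; μ^(4)=-10

((0, 0, 1, 0, 0); (1, 1, 0, 0, 0); (0, 2, 0, 0, 0); (0, 0, 0, 1, 1))


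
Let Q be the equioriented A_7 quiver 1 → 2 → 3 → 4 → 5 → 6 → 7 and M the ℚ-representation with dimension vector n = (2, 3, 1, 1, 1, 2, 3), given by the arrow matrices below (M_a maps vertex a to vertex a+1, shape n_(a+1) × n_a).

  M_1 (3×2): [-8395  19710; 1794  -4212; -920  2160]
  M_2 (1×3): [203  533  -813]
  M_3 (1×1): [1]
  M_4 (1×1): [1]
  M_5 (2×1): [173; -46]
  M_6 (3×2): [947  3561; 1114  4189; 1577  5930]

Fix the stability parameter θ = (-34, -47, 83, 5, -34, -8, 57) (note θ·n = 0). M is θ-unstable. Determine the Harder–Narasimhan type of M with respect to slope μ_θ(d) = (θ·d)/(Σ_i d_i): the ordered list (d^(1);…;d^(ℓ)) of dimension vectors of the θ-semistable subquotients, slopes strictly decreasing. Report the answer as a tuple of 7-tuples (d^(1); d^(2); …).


Interval decomposition of M: I[1,1], I[1,7], I[2,2]^2, I[6,7], I[7,7].
HN type (ℓ=6): μ^(1)=57; μ^(2)=23/2; μ^(3)=-8; μ^(4)=-34; μ^(5)=-81/2; μ^(6)=-47

((0, 0, 0, 0, 0, 0, 3); (0, 0, 1, 1, 1, 1, 0); (0, 0, 0, 0, 0, 1, 0); (1, 0, 0, 0, 0, 0, 0); (1, 1, 0, 0, 0, 0, 0); (0, 2, 0, 0, 0, 0, 0))


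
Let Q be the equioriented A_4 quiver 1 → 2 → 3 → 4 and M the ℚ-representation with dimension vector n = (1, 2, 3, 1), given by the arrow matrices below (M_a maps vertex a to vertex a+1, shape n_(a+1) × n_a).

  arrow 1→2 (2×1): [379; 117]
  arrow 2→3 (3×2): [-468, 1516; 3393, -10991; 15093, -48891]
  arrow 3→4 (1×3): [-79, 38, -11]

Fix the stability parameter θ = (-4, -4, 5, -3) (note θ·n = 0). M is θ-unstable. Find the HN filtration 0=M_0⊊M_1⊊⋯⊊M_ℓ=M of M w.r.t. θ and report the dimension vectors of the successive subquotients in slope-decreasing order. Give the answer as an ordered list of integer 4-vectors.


Via rank(M_{q-1}∘⋯∘M_p): M ≅ I[1,2], I[2,4], I[3,3]^2.
μ_θ-semistable layers: μ^(1)=5; μ^(2)=1; μ^(3)=-4

((0, 0, 2, 0); (0, 0, 1, 1); (1, 2, 0, 0))


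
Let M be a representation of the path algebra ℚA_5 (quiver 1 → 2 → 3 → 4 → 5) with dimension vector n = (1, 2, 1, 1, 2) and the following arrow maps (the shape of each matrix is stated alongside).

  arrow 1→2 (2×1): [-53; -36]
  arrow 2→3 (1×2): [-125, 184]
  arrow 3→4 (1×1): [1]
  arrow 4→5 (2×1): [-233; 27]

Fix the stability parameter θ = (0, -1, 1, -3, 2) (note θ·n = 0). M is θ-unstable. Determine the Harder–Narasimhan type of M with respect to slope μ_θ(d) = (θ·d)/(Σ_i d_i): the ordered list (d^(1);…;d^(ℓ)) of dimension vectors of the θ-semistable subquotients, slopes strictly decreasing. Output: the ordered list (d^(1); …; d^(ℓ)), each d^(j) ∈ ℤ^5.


Via rank(M_{q-1}∘⋯∘M_p): M ≅ I[1,5], I[2,2], I[5,5].
μ_θ-semistable layers: μ^(1)=2; μ^(2)=-3/4; μ^(3)=-1

((0, 0, 0, 0, 2); (1, 1, 1, 1, 0); (0, 1, 0, 0, 0))


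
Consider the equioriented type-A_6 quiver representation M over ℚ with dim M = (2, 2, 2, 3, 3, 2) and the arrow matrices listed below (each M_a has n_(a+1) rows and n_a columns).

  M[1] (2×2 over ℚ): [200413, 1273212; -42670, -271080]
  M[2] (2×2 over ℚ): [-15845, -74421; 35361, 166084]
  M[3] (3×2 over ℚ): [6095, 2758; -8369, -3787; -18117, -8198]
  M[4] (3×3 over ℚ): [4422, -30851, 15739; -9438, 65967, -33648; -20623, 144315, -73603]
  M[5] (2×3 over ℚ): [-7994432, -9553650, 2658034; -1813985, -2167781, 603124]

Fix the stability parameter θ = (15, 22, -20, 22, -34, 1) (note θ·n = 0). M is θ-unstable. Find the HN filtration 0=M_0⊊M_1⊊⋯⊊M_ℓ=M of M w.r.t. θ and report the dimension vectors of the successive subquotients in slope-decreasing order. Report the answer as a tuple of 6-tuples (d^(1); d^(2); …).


Via rank(M_{q-1}∘⋯∘M_p): M ≅ I[1,1], I[1,6], I[2,5], I[4,6].
μ_θ-semistable layers: μ^(1)=15; μ^(2)=1; μ^(3)=-5/2; μ^(4)=-6

((1, 0, 0, 0, 0, 0); (1, 1, 1, 1, 1, 2); (0, 1, 1, 1, 1, 0); (0, 0, 0, 1, 1, 0))


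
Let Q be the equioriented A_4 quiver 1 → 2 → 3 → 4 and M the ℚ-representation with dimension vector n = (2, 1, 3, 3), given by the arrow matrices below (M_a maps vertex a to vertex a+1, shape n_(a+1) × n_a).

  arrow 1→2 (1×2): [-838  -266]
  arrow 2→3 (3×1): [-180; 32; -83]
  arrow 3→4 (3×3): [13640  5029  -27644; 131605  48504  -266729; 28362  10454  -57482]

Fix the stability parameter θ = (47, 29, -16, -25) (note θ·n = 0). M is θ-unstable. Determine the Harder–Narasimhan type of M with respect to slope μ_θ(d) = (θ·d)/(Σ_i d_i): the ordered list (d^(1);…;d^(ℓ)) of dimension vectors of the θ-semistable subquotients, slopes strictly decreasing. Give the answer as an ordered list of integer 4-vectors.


Interval decomposition of M: I[1,1], I[1,4], I[3,3], I[3,4], I[4,4].
HN type (ℓ=5): μ^(1)=47; μ^(2)=35/4; μ^(3)=-16; μ^(4)=-41/2; μ^(5)=-25

((1, 0, 0, 0); (1, 1, 1, 1); (0, 0, 1, 0); (0, 0, 1, 1); (0, 0, 0, 1))


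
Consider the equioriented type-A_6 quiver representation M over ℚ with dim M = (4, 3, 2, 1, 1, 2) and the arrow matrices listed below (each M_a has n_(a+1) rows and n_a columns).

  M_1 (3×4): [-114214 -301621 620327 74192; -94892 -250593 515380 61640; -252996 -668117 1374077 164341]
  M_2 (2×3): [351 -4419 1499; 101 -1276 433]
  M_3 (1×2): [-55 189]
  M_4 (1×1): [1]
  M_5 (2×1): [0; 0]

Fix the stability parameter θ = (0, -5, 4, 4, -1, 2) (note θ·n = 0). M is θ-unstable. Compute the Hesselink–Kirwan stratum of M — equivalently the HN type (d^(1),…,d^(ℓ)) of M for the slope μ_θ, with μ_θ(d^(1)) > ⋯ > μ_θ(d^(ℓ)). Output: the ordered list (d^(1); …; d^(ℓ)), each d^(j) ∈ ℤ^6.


Interval decomposition of M: I[1,1], I[1,2], I[1,3], I[1,5], I[6,6]^2.
HN type (ℓ=5): μ^(1)=4; μ^(2)=7/3; μ^(3)=2; μ^(4)=0; μ^(5)=-5/2

((0, 0, 1, 0, 0, 0); (0, 0, 1, 1, 1, 0); (0, 0, 0, 0, 0, 2); (1, 0, 0, 0, 0, 0); (3, 3, 0, 0, 0, 0))


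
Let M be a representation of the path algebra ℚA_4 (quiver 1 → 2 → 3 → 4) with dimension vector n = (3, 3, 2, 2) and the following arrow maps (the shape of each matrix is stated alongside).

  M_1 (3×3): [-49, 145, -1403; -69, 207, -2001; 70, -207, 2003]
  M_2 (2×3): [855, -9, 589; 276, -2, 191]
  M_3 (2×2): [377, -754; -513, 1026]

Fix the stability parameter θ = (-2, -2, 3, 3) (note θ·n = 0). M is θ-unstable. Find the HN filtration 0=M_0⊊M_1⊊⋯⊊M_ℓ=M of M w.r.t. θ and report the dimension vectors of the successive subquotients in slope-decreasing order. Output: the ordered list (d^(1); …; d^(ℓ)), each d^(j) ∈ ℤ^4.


Interval decomposition of M: I[1,1], I[1,3], I[1,4], I[2,2], I[4,4].
HN type (ℓ=2): μ^(1)=3; μ^(2)=-2

((0, 0, 2, 2); (3, 3, 0, 0))


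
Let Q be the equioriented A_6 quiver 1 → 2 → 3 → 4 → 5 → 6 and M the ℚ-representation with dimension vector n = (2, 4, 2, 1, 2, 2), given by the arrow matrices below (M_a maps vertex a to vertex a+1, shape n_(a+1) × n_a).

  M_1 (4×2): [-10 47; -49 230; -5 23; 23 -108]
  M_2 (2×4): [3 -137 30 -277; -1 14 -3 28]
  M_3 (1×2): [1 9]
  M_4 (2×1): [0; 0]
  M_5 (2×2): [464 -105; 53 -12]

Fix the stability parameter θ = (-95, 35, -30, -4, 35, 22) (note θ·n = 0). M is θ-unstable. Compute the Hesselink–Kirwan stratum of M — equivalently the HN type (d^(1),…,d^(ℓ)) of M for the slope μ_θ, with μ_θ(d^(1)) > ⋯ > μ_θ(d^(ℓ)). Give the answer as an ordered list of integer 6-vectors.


Barcode: M ≅ I[1,3], I[1,4], I[2,2]^2, I[5,6]^2. HN layers by μ_θ (5 steps, strictly decreasing):
  μ^(1)=35; μ^(2)=57/2; μ^(3)=5/2; μ^(4)=1/3; μ^(5)=-95

((0, 2, 0, 0, 0, 0); (0, 0, 0, 0, 2, 2); (0, 1, 1, 0, 0, 0); (0, 1, 1, 1, 0, 0); (2, 0, 0, 0, 0, 0))


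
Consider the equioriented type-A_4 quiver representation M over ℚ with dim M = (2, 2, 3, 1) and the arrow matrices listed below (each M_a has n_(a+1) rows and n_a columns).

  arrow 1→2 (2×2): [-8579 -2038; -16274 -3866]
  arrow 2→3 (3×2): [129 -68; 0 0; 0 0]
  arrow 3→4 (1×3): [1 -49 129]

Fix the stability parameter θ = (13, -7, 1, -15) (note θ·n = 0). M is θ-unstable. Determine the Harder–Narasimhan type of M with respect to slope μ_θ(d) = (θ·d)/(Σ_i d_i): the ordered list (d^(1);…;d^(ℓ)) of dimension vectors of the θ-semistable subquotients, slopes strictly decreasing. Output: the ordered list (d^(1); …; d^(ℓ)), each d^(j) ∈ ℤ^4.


Interval decomposition of M: I[1,2], I[1,4], I[3,3]^2.
HN type (ℓ=3): μ^(1)=3; μ^(2)=1; μ^(3)=-2

((1, 1, 0, 0); (0, 0, 2, 0); (1, 1, 1, 1))


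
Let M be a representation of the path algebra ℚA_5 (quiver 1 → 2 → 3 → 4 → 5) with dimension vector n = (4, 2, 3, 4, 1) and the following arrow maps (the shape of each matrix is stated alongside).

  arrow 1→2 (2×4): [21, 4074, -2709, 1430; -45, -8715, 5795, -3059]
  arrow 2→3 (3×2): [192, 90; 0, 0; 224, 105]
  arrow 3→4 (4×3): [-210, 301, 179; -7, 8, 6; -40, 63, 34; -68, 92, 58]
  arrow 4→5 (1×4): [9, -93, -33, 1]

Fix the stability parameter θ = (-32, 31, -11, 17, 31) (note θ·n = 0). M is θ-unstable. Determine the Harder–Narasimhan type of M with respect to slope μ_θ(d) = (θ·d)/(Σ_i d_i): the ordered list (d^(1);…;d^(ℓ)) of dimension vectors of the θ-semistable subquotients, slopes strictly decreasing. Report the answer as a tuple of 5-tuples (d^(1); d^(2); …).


Barcode: M ≅ I[1,1]^2, I[1,2], I[1,5], I[3,4]^2, I[4,4]. HN layers by μ_θ (5 steps, strictly decreasing):
  μ^(1)=31; μ^(2)=17; μ^(3)=10; μ^(4)=-11; μ^(5)=-32

((0, 1, 0, 0, 1); (0, 0, 0, 4, 0); (0, 1, 1, 0, 0); (0, 0, 2, 0, 0); (4, 0, 0, 0, 0))


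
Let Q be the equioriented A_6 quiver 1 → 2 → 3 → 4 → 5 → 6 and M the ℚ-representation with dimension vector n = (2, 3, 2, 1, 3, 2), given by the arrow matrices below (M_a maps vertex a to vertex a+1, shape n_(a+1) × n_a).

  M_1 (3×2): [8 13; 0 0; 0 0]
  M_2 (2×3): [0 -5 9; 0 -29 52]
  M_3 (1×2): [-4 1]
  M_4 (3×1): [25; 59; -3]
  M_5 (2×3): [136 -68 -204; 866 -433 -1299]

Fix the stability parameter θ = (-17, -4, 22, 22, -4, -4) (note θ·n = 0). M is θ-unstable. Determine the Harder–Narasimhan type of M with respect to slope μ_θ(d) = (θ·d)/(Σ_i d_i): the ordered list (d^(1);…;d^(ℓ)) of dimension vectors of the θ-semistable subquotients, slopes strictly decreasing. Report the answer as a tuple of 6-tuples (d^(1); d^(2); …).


Barcode: M ≅ I[1,1], I[1,2], I[2,3], I[2,5], I[5,5], I[5,6], I[6,6]. HN layers by μ_θ (4 steps, strictly decreasing):
  μ^(1)=22; μ^(2)=40/3; μ^(3)=-4; μ^(4)=-17

((0, 0, 1, 0, 0, 0); (0, 0, 1, 1, 1, 0); (0, 3, 0, 0, 2, 2); (2, 0, 0, 0, 0, 0))


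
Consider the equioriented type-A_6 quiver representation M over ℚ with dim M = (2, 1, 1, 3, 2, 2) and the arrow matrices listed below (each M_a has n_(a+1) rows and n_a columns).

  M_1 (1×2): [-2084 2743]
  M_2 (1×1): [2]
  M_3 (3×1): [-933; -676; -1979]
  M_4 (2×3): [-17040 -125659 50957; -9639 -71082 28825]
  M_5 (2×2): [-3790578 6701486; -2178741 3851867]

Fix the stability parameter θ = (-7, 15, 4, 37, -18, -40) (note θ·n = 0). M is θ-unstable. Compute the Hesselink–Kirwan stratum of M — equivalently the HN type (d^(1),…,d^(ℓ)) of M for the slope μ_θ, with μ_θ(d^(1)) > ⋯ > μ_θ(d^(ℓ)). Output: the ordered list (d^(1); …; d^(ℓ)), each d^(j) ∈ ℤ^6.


Via rank(M_{q-1}∘⋯∘M_p): M ≅ I[1,1], I[1,6], I[4,4], I[4,5], I[6,6].
μ_θ-semistable layers: μ^(1)=37; μ^(2)=19/2; μ^(3)=-2/5; μ^(4)=-7; μ^(5)=-40

((0, 0, 0, 1, 0, 0); (0, 0, 0, 1, 1, 0); (0, 1, 1, 1, 1, 1); (2, 0, 0, 0, 0, 0); (0, 0, 0, 0, 0, 1))


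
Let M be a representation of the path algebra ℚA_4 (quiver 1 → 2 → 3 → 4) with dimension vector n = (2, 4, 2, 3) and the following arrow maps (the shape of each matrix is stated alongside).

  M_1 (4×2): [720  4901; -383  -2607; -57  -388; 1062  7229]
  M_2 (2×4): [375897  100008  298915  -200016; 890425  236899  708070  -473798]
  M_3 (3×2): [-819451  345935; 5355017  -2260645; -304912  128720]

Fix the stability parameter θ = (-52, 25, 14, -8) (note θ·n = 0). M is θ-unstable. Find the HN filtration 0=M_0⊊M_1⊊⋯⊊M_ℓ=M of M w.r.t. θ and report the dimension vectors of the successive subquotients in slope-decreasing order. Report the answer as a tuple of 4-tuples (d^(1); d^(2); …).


Barcode: M ≅ I[1,3], I[1,4], I[2,2]^2, I[4,4]^2. HN layers by μ_θ (5 steps, strictly decreasing):
  μ^(1)=25; μ^(2)=39/2; μ^(3)=31/3; μ^(4)=-8; μ^(5)=-52

((0, 2, 0, 0); (0, 1, 1, 0); (0, 1, 1, 1); (0, 0, 0, 2); (2, 0, 0, 0))


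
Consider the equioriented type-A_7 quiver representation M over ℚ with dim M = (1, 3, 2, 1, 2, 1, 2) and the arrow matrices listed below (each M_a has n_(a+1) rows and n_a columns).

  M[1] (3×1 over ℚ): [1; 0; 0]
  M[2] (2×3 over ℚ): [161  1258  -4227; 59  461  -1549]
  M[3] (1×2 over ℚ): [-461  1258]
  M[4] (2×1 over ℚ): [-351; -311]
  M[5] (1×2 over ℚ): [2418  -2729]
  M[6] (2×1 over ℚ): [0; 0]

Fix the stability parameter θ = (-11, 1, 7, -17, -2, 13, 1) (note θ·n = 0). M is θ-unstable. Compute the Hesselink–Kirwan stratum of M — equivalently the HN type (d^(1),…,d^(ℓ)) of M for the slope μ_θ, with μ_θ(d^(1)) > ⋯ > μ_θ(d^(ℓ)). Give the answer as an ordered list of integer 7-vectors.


Barcode: M ≅ I[1,6], I[2,2], I[2,3], I[5,5], I[7,7]^2. HN layers by μ_θ (6 steps, strictly decreasing):
  μ^(1)=13; μ^(2)=7; μ^(3)=1; μ^(4)=-2; μ^(5)=-3; μ^(6)=-11

((0, 0, 0, 0, 0, 1, 0); (0, 0, 1, 0, 0, 0, 0); (0, 2, 0, 0, 0, 0, 2); (0, 0, 0, 0, 2, 0, 0); (0, 1, 1, 1, 0, 0, 0); (1, 0, 0, 0, 0, 0, 0))


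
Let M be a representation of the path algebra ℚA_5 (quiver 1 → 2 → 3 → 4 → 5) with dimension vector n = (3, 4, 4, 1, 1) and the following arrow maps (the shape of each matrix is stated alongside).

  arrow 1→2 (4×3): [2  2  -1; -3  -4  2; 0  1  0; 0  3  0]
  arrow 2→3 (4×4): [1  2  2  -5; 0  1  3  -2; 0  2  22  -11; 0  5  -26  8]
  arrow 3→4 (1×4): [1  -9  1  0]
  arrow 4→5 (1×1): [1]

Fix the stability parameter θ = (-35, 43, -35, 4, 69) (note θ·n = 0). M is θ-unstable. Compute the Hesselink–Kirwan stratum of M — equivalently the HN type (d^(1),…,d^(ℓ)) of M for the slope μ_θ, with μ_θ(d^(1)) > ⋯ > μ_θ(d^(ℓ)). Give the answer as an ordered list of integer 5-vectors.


Barcode: M ≅ I[1,3]^2, I[1,5], I[2,3]. HN layers by μ_θ (3 steps, strictly decreasing):
  μ^(1)=69; μ^(2)=4; μ^(3)=-35

((0, 0, 0, 0, 1); (0, 4, 4, 1, 0); (3, 0, 0, 0, 0))


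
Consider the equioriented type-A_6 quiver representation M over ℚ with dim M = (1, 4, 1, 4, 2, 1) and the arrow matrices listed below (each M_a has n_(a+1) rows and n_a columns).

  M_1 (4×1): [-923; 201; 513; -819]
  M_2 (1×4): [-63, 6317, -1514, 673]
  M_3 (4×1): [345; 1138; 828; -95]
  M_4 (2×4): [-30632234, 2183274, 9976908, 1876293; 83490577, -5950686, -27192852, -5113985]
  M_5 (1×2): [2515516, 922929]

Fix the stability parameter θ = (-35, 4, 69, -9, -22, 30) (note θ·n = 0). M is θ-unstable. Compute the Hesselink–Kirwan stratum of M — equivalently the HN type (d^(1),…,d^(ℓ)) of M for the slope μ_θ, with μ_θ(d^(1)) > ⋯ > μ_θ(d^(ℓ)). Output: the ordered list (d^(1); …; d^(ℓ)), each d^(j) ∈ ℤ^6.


Interval decomposition of M: I[1,5], I[2,2]^3, I[4,4]^2, I[4,6].
HN type (ℓ=6): μ^(1)=30; μ^(2)=38/3; μ^(3)=4; μ^(4)=-9; μ^(5)=-31/2; μ^(6)=-35

((0, 0, 0, 0, 0, 1); (0, 0, 1, 1, 1, 0); (0, 4, 0, 0, 0, 0); (0, 0, 0, 2, 0, 0); (0, 0, 0, 1, 1, 0); (1, 0, 0, 0, 0, 0))


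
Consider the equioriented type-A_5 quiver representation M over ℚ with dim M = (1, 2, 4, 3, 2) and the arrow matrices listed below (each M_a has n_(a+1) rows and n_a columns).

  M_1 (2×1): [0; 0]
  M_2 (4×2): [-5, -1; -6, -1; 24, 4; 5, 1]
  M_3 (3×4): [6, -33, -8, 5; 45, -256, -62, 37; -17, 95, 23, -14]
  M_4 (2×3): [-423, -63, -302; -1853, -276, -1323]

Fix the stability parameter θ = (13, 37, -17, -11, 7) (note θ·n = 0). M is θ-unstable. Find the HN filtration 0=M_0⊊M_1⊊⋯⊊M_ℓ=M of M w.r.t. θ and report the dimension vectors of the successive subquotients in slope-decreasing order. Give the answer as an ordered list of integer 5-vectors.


Interval decomposition of M: I[1,1], I[2,3], I[2,5], I[3,4], I[3,5].
HN type (ℓ=6): μ^(1)=13; μ^(2)=10; μ^(3)=7; μ^(4)=3; μ^(5)=-11; μ^(6)=-17

((1, 0, 0, 0, 0); (0, 1, 1, 0, 0); (0, 0, 0, 0, 2); (0, 1, 1, 1, 0); (0, 0, 0, 2, 0); (0, 0, 2, 0, 0))


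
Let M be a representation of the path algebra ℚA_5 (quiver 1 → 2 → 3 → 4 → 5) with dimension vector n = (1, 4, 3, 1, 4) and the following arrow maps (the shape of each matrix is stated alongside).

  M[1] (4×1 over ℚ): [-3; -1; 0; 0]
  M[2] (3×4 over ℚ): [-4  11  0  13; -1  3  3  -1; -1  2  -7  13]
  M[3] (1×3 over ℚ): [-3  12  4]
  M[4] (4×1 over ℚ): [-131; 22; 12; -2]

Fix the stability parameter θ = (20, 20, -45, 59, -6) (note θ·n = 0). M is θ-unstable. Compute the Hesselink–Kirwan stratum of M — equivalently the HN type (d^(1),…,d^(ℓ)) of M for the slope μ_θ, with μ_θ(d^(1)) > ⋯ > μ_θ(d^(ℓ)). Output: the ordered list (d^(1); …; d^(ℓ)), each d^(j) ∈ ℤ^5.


Barcode: M ≅ I[1,5], I[2,2], I[2,3]^2, I[5,5]^3. HN layers by μ_θ (5 steps, strictly decreasing):
  μ^(1)=53/2; μ^(2)=20; μ^(3)=-5/3; μ^(4)=-6; μ^(5)=-25/2

((0, 0, 0, 1, 1); (0, 1, 0, 0, 0); (1, 1, 1, 0, 0); (0, 0, 0, 0, 3); (0, 2, 2, 0, 0))


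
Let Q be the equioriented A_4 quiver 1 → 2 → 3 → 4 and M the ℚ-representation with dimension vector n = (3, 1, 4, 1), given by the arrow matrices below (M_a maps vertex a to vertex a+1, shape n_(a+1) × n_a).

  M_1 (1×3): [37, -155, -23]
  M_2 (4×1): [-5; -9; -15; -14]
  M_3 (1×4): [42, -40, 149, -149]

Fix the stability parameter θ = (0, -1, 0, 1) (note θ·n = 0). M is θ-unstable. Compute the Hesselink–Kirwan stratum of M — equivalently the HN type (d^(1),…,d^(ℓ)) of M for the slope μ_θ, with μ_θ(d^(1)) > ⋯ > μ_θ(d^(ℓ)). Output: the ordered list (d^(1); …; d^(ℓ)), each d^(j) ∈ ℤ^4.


Barcode: M ≅ I[1,1]^2, I[1,4], I[3,3]^3. HN layers by μ_θ (3 steps, strictly decreasing):
  μ^(1)=1; μ^(2)=0; μ^(3)=-1/2

((0, 0, 0, 1); (2, 0, 4, 0); (1, 1, 0, 0))


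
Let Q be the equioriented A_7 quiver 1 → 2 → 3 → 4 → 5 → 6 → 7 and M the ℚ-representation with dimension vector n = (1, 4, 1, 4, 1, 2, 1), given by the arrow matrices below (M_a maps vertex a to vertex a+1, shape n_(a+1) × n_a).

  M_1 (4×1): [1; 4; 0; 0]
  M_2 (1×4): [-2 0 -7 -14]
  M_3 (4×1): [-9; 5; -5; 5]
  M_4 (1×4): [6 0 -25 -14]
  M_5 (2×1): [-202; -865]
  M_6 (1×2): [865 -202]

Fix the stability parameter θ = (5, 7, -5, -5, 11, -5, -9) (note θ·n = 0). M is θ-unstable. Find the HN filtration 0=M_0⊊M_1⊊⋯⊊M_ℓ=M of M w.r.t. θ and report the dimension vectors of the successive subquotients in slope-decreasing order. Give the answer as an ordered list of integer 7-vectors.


Barcode: M ≅ I[1,6], I[2,2]^3, I[4,4]^3, I[6,7]. HN layers by μ_θ (5 steps, strictly decreasing):
  μ^(1)=7; μ^(2)=3; μ^(3)=1/2; μ^(4)=-5; μ^(5)=-7

((0, 3, 0, 0, 0, 0, 0); (0, 0, 0, 0, 1, 1, 0); (1, 1, 1, 1, 0, 0, 0); (0, 0, 0, 3, 0, 0, 0); (0, 0, 0, 0, 0, 1, 1))


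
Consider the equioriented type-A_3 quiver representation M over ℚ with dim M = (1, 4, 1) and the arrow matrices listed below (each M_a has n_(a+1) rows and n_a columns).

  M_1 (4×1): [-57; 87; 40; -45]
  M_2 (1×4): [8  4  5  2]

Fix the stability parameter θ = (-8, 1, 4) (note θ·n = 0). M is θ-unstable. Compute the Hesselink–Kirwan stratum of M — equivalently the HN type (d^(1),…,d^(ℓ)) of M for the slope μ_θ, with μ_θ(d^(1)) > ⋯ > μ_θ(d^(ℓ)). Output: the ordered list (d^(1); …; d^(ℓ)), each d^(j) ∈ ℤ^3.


Via rank(M_{q-1}∘⋯∘M_p): M ≅ I[1,3], I[2,2]^3.
μ_θ-semistable layers: μ^(1)=4; μ^(2)=1; μ^(3)=-8

((0, 0, 1); (0, 4, 0); (1, 0, 0))


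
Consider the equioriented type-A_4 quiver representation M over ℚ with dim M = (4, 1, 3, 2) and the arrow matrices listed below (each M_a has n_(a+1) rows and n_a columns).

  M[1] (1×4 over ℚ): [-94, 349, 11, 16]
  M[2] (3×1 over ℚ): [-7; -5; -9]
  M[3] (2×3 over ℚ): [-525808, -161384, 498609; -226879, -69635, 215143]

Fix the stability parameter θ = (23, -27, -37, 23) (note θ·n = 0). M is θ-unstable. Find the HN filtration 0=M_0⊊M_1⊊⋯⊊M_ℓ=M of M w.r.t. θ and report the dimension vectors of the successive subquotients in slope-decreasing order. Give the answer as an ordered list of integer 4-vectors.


Via rank(M_{q-1}∘⋯∘M_p): M ≅ I[1,1]^3, I[1,4], I[3,3], I[3,4].
μ_θ-semistable layers: μ^(1)=23; μ^(2)=-41/3; μ^(3)=-37

((3, 0, 0, 2); (1, 1, 1, 0); (0, 0, 2, 0))


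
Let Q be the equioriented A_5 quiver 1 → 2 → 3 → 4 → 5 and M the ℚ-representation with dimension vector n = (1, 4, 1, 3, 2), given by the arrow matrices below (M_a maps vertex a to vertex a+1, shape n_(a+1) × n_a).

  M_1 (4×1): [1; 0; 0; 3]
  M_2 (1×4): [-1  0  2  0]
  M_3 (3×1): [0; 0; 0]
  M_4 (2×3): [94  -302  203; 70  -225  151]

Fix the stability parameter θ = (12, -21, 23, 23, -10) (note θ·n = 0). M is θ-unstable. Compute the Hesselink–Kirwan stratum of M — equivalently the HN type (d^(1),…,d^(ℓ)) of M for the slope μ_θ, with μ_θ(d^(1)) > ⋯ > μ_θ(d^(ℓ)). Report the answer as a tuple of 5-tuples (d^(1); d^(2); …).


Barcode: M ≅ I[1,3], I[2,2]^3, I[4,4], I[4,5]^2. HN layers by μ_θ (4 steps, strictly decreasing):
  μ^(1)=23; μ^(2)=13/2; μ^(3)=-9/2; μ^(4)=-21

((0, 0, 1, 1, 0); (0, 0, 0, 2, 2); (1, 1, 0, 0, 0); (0, 3, 0, 0, 0))


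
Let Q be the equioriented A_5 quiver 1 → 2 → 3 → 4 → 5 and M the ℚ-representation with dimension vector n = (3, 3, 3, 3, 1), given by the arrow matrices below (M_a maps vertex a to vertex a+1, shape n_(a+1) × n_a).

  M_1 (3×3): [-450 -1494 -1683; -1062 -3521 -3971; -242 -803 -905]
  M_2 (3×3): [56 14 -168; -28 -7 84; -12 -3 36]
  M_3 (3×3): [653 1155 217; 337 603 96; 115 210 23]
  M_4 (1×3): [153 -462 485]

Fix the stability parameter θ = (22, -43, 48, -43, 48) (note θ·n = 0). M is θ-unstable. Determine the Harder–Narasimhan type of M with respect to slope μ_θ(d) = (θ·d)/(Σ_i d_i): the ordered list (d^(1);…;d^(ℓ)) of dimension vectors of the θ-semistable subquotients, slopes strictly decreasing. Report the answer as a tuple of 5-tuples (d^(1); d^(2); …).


Via rank(M_{q-1}∘⋯∘M_p): M ≅ I[1,1], I[1,2], I[1,5], I[2,2], I[3,4]^2.
μ_θ-semistable layers: μ^(1)=48; μ^(2)=22; μ^(3)=5/2; μ^(4)=-21/2; μ^(5)=-43

((0, 0, 0, 0, 1); (1, 0, 0, 0, 0); (0, 0, 3, 3, 0); (2, 2, 0, 0, 0); (0, 1, 0, 0, 0))


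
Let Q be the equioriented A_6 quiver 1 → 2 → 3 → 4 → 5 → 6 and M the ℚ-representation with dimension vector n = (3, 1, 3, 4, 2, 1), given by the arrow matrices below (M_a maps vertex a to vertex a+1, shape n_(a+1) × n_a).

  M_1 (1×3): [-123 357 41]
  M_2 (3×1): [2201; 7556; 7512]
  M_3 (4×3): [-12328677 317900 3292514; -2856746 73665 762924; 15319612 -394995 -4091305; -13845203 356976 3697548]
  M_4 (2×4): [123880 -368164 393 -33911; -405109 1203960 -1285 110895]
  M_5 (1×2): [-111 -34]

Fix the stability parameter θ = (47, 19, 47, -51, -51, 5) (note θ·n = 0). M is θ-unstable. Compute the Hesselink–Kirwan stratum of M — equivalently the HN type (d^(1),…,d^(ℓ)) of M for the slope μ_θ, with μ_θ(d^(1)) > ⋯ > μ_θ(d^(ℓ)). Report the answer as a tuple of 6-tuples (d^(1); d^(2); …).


Via rank(M_{q-1}∘⋯∘M_p): M ≅ I[1,1]^2, I[1,6], I[3,4], I[3,5], I[4,4].
μ_θ-semistable layers: μ^(1)=47; μ^(2)=5; μ^(3)=11/5; μ^(4)=-2; μ^(5)=-55/3; μ^(6)=-51

((2, 0, 0, 0, 0, 0); (0, 0, 0, 0, 0, 1); (1, 1, 1, 1, 1, 0); (0, 0, 1, 1, 0, 0); (0, 0, 1, 1, 1, 0); (0, 0, 0, 1, 0, 0))
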